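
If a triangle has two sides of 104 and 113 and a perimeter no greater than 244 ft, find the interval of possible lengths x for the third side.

9 < x ≤ 27

Triangle inequality alone gives 9 < x < 217.
The perimeter condition gives x ≤ 244 − 104 − 113 = 27.
Intersecting the two: 9 < x ≤ 27.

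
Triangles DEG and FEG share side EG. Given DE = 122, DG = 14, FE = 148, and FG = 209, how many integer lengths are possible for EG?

From triangle DEG: 108 < EG < 136.
From triangle FEG: 61 < EG < 357.
Intersection: 108 < EG < 136, so integers 109 through 135: 27 values.

27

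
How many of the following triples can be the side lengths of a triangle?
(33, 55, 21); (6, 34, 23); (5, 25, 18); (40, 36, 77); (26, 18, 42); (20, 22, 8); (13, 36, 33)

3

(21,33,55): 21+33 ≤ 55 → not valid
(6,23,34): 6+23 ≤ 34 → not valid
(5,18,25): 5+18 ≤ 25 → not valid
(36,40,77): 36+40 ≤ 77 → not valid
(18,26,42): 18+26 > 42 → valid
(8,20,22): 8+20 > 22 → valid
(13,33,36): 13+33 > 36 → valid
3 of the 7 triples form a triangle.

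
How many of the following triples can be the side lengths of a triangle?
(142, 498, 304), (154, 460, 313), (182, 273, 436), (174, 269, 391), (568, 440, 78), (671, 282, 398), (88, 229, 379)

(142,304,498): 142+304 ≤ 498 → not valid
(154,313,460): 154+313 > 460 → valid
(182,273,436): 182+273 > 436 → valid
(174,269,391): 174+269 > 391 → valid
(78,440,568): 78+440 ≤ 568 → not valid
(282,398,671): 282+398 > 671 → valid
(88,229,379): 88+229 ≤ 379 → not valid
4 of the 7 triples form a triangle.

4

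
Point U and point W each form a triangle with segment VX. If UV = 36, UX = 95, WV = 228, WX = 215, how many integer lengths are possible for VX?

71

From triangle UVX: 59 < VX < 131.
From triangle WVX: 13 < VX < 443.
Intersection: 59 < VX < 131, so integers 60 through 130: 71 values.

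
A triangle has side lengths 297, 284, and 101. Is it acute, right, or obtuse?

acute

Compare the square of the longest side to the sum of squares of the other two: 101² + 284² = 90857 > 88209 = 297².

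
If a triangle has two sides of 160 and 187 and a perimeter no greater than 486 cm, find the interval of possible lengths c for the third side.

27 < c ≤ 139 cm

Triangle inequality alone gives 27 < c < 347.
The perimeter condition gives c ≤ 486 − 160 − 187 = 139.
Intersecting the two: 27 < c ≤ 139.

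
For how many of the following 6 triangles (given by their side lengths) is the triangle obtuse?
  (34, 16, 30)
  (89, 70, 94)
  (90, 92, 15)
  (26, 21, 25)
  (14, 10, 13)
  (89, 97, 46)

1

(34,16,30): 16²+30² = 1156 = 34² → right
(89,70,94): 70²+89² = 12821 > 8836 = 94² → acute
(90,92,15): 15²+90² = 8325 < 8464 = 92² → obtuse
(26,21,25): 21²+25² = 1066 > 676 = 26² → acute
(14,10,13): 10²+13² = 269 > 196 = 14² → acute
(89,97,46): 46²+89² = 10037 > 9409 = 97² → acute
1 of the 6 is obtuse.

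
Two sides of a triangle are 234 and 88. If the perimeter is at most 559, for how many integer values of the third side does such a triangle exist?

91

Triangle inequality: 146 < x < 322. Perimeter ≤ 559 gives x ≤ 559 − 234 − 88 = 237.
So 146 < x ≤ 237; integers 147 through 237: 91 values.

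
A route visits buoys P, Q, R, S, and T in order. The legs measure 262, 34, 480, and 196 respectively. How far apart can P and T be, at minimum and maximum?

The maximum is all hops collinear in one direction: 262 + 34 + 480 + 196 = 972.
The longest hop is 480; the others sum to 492. Since 480 ≤ 492, the path can fold back on itself completely, so the minimum distance is 0.

0 ≤ PT ≤ 972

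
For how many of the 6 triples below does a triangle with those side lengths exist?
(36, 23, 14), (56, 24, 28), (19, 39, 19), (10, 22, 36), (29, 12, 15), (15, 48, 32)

1

(14,23,36): 14+23 > 36 → valid
(24,28,56): 24+28 ≤ 56 → not valid
(19,19,39): 19+19 ≤ 39 → not valid
(10,22,36): 10+22 ≤ 36 → not valid
(12,15,29): 12+15 ≤ 29 → not valid
(15,32,48): 15+32 ≤ 48 → not valid
1 of the 6 triples forms a triangle.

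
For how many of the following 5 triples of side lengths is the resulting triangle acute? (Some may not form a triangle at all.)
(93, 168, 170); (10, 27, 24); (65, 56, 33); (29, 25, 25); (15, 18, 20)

3

(93,168,170): 93²+168² = 36873 > 28900 = 170² → acute
(10,27,24): 10²+24² = 676 < 729 = 27² → obtuse
(65,56,33): 33²+56² = 4225 = 65² → right
(29,25,25): 25²+25² = 1250 > 841 = 29² → acute
(15,18,20): 15²+18² = 549 > 400 = 20² → acute
3 of the 5 are acute.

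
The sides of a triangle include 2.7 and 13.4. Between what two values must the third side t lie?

By the triangle inequality, t must be less than 2.7 + 13.4 = 16.1 and greater than |2.7 − 13.4| = 10.7.

10.7 < t < 16.1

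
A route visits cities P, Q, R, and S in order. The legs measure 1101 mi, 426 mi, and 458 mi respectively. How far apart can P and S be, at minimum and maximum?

217 ≤ PS ≤ 1985 mi

The maximum is all hops collinear in one direction: 1101 + 426 + 458 = 1985.
The longest hop is 1101; the others sum to 884. Folding the others back against it leaves at least 1101 − 884 = 217.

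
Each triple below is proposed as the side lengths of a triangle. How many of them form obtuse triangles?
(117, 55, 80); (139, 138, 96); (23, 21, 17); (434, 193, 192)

1

(117,55,80): 55²+80² = 9425 < 13689 = 117² → obtuse
(139,138,96): 96²+138² = 28260 > 19321 = 139² → acute
(23,21,17): 17²+21² = 730 > 529 = 23² → acute
(434,193,192): 192+193 ≤ 434, not a triangle
1 of the 4 is obtuse.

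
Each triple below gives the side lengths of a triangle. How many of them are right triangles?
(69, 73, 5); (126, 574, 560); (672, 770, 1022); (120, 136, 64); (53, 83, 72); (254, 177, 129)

3

(69,73,5): 5²+69² = 4786 < 5329 = 73² → obtuse
(126,574,560): 126²+560² = 329476 = 574² → right
(672,770,1022): 672²+770² = 1044484 = 1022² → right
(120,136,64): 64²+120² = 18496 = 136² → right
(53,83,72): 53²+72² = 7993 > 6889 = 83² → acute
(254,177,129): 129²+177² = 47970 < 64516 = 254² → obtuse
3 of the 6 are right.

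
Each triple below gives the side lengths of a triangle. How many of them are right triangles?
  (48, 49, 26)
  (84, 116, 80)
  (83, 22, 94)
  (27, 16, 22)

1

(48,49,26): 26²+48² = 2980 > 2401 = 49² → acute
(84,116,80): 80²+84² = 13456 = 116² → right
(83,22,94): 22²+83² = 7373 < 8836 = 94² → obtuse
(27,16,22): 16²+22² = 740 > 729 = 27² → acute
1 of the 4 is right.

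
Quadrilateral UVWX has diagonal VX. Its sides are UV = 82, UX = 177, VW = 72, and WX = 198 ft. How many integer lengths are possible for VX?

132

From triangle UVX: 95 < VX < 259.
From triangle WVX: 126 < VX < 270.
Intersection: 126 < VX < 259, so integers 127 through 258: 132 values.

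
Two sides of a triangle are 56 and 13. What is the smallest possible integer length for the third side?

The third side must be strictly greater than |56 − 13| = 43.
The smallest integer above 43 is 44.

44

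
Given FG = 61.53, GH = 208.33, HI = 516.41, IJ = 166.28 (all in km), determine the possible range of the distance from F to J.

The maximum is all hops collinear in one direction: 61.53 + 208.33 + 516.41 + 166.28 = 952.55.
The longest hop is 516.41; the others sum to 436.14. Folding the others back against it leaves at least 516.41 − 436.14 = 80.27.

80.27 ≤ FJ ≤ 952.55 km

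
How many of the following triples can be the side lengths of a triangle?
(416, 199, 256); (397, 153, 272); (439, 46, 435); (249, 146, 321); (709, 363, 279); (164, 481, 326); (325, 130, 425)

(199,256,416): 199+256 > 416 → valid
(153,272,397): 153+272 > 397 → valid
(46,435,439): 46+435 > 439 → valid
(146,249,321): 146+249 > 321 → valid
(279,363,709): 279+363 ≤ 709 → not valid
(164,326,481): 164+326 > 481 → valid
(130,325,425): 130+325 > 425 → valid
6 of the 7 triples form a triangle.

6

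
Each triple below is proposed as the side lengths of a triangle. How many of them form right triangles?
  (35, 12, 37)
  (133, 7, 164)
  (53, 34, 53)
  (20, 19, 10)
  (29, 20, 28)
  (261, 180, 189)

2

(35,12,37): 12²+35² = 1369 = 37² → right
(133,7,164): 7+133 ≤ 164, not a triangle
(53,34,53): 34²+53² = 3965 > 2809 = 53² → acute
(20,19,10): 10²+19² = 461 > 400 = 20² → acute
(29,20,28): 20²+28² = 1184 > 841 = 29² → acute
(261,180,189): 180²+189² = 68121 = 261² → right
2 of the 6 are right.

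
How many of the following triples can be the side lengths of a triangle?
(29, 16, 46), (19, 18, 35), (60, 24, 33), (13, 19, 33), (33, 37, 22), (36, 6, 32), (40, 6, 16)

(16,29,46): 16+29 ≤ 46 → not valid
(18,19,35): 18+19 > 35 → valid
(24,33,60): 24+33 ≤ 60 → not valid
(13,19,33): 13+19 ≤ 33 → not valid
(22,33,37): 22+33 > 37 → valid
(6,32,36): 6+32 > 36 → valid
(6,16,40): 6+16 ≤ 40 → not valid
3 of the 7 triples form a triangle.

3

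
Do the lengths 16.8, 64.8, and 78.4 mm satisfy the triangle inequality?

Yes

The longest side is 78.4, and the other two sum to 81.6.
Since 81.6 > 78.4, the triangle inequality holds.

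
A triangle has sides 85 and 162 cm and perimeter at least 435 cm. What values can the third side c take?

188 ≤ c < 247

Triangle inequality alone gives 77 < c < 247.
The perimeter condition gives c ≥ 435 − 85 − 162 = 188.
Intersecting the two: 188 ≤ c < 247.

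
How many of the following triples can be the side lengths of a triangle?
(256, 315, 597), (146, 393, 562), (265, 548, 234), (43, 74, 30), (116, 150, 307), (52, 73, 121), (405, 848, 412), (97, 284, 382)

1

(256,315,597): 256+315 ≤ 597 → not valid
(146,393,562): 146+393 ≤ 562 → not valid
(234,265,548): 234+265 ≤ 548 → not valid
(30,43,74): 30+43 ≤ 74 → not valid
(116,150,307): 116+150 ≤ 307 → not valid
(52,73,121): 52+73 > 121 → valid
(405,412,848): 405+412 ≤ 848 → not valid
(97,284,382): 97+284 ≤ 382 → not valid
1 of the 8 triples forms a triangle.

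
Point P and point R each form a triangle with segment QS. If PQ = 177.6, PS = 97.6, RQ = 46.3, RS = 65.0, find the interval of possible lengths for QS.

From triangle PQS: |177.6 − 97.6| < QS < 177.6 + 97.6, i.e. 80.0 < QS < 275.2.
From triangle RQS: 18.7 < QS < 111.3.
Both must hold, so QS lies in the intersection.

80.0 < QS < 111.3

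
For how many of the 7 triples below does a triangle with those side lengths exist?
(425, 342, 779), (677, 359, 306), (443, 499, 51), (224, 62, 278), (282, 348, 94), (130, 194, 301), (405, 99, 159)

(342,425,779): 342+425 ≤ 779 → not valid
(306,359,677): 306+359 ≤ 677 → not valid
(51,443,499): 51+443 ≤ 499 → not valid
(62,224,278): 62+224 > 278 → valid
(94,282,348): 94+282 > 348 → valid
(130,194,301): 130+194 > 301 → valid
(99,159,405): 99+159 ≤ 405 → not valid
3 of the 7 triples form a triangle.

3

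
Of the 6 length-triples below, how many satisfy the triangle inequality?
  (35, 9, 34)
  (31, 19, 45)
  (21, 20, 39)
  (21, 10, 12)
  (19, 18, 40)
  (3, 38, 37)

5

(9,34,35): 9+34 > 35 → valid
(19,31,45): 19+31 > 45 → valid
(20,21,39): 20+21 > 39 → valid
(10,12,21): 10+12 > 21 → valid
(18,19,40): 18+19 ≤ 40 → not valid
(3,37,38): 3+37 > 38 → valid
5 of the 6 triples form a triangle.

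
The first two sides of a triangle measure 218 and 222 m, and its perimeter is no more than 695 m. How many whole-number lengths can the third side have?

Triangle inequality: 4 < x < 440. Perimeter ≤ 695 gives x ≤ 695 − 218 − 222 = 255.
So 4 < x ≤ 255; integers 5 through 255: 251 values.

251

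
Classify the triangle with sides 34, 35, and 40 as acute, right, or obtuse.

Compare the square of the longest side to the sum of squares of the other two: 34² + 35² = 2381 > 1600 = 40².

acute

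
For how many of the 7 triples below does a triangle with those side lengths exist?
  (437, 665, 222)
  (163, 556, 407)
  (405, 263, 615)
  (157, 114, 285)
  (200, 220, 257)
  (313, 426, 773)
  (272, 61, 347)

3

(222,437,665): 222+437 ≤ 665 → not valid
(163,407,556): 163+407 > 556 → valid
(263,405,615): 263+405 > 615 → valid
(114,157,285): 114+157 ≤ 285 → not valid
(200,220,257): 200+220 > 257 → valid
(313,426,773): 313+426 ≤ 773 → not valid
(61,272,347): 61+272 ≤ 347 → not valid
3 of the 7 triples form a triangle.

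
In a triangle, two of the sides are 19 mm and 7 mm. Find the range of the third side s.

12 < s < 26

By the triangle inequality, s must be less than 19 + 7 = 26 and greater than |19 − 7| = 12.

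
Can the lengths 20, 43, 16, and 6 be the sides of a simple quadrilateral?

For a quadrilateral, each side must be shorter than the sum of the others.
Here the longest side is 43, but the remaining 3 sides sum to only 42.

No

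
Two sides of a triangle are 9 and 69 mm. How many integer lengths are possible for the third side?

The third side lies in the open interval (60, 78).
Integers from 61 to 77 inclusive: 77 − 61 + 1 = 17.

17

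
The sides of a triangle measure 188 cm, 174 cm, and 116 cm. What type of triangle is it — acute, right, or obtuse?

acute

Compare the square of the longest side to the sum of squares of the other two: 116² + 174² = 43732 > 35344 = 188².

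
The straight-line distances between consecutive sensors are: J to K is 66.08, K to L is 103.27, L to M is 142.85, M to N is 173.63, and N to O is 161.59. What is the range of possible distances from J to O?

0 ≤ JO ≤ 647.42

The maximum is all hops collinear in one direction: 66.08 + 103.27 + 142.85 + 173.63 + 161.59 = 647.42.
The longest hop is 173.63; the others sum to 473.79. Since 173.63 ≤ 473.79, the path can fold back on itself completely, so the minimum distance is 0.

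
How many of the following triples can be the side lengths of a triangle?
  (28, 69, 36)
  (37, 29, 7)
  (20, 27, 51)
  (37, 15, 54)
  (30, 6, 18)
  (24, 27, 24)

1

(28,36,69): 28+36 ≤ 69 → not valid
(7,29,37): 7+29 ≤ 37 → not valid
(20,27,51): 20+27 ≤ 51 → not valid
(15,37,54): 15+37 ≤ 54 → not valid
(6,18,30): 6+18 ≤ 30 → not valid
(24,24,27): 24+24 > 27 → valid
1 of the 6 triples forms a triangle.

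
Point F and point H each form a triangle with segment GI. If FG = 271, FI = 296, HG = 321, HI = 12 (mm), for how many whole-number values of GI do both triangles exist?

From triangle FGI: 25 < GI < 567.
From triangle HGI: 309 < GI < 333.
Intersection: 309 < GI < 333, so integers 310 through 332: 23 values.

23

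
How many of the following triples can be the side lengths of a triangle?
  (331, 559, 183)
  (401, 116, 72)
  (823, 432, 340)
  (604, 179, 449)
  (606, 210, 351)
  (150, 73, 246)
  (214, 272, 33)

(183,331,559): 183+331 ≤ 559 → not valid
(72,116,401): 72+116 ≤ 401 → not valid
(340,432,823): 340+432 ≤ 823 → not valid
(179,449,604): 179+449 > 604 → valid
(210,351,606): 210+351 ≤ 606 → not valid
(73,150,246): 73+150 ≤ 246 → not valid
(33,214,272): 33+214 ≤ 272 → not valid
1 of the 7 triples forms a triangle.

1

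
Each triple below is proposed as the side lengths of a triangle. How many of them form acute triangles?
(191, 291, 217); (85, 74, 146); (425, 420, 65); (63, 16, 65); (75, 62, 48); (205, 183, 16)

(191,291,217): 191²+217² = 83570 < 84681 = 291² → obtuse
(85,74,146): 74²+85² = 12701 < 21316 = 146² → obtuse
(425,420,65): 65²+420² = 180625 = 425² → right
(63,16,65): 16²+63² = 4225 = 65² → right
(75,62,48): 48²+62² = 6148 > 5625 = 75² → acute
(205,183,16): 16+183 ≤ 205, not a triangle
1 of the 6 is acute.

1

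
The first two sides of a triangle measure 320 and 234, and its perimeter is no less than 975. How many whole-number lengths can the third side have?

133

Triangle inequality: 86 < x < 554. Perimeter ≥ 975 gives x ≥ 975 − 320 − 234 = 421.
So 421 ≤ x < 554; integers 421 through 553: 133 values.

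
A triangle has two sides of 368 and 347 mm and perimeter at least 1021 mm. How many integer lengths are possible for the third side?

409

Triangle inequality: 21 < x < 715. Perimeter ≥ 1021 gives x ≥ 1021 − 368 − 347 = 306.
So 306 ≤ x < 715; integers 306 through 714: 409 values.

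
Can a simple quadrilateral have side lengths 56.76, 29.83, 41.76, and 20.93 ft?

A quadrilateral exists iff every side is shorter than the sum of the others — equivalently, the longest side is less than the sum of the rest.
Longest side 56.76 < 92.52 (sum of the remaining 3), so yes.

Yes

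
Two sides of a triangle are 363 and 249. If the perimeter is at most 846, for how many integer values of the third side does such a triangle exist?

120

Triangle inequality: 114 < x < 612. Perimeter ≤ 846 gives x ≤ 846 − 363 − 249 = 234.
So 114 < x ≤ 234; integers 115 through 234: 120 values.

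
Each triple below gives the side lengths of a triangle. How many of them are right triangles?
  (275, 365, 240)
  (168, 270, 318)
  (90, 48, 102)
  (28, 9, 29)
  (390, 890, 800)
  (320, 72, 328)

5

(275,365,240): 240²+275² = 133225 = 365² → right
(168,270,318): 168²+270² = 101124 = 318² → right
(90,48,102): 48²+90² = 10404 = 102² → right
(28,9,29): 9²+28² = 865 > 841 = 29² → acute
(390,890,800): 390²+800² = 792100 = 890² → right
(320,72,328): 72²+320² = 107584 = 328² → right
5 of the 6 are right.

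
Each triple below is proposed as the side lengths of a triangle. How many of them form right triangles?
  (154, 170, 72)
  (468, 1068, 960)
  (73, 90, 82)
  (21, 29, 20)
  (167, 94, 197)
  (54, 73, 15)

(154,170,72): 72²+154² = 28900 = 170² → right
(468,1068,960): 468²+960² = 1140624 = 1068² → right
(73,90,82): 73²+82² = 12053 > 8100 = 90² → acute
(21,29,20): 20²+21² = 841 = 29² → right
(167,94,197): 94²+167² = 36725 < 38809 = 197² → obtuse
(54,73,15): 15+54 ≤ 73, not a triangle
3 of the 6 are right.

3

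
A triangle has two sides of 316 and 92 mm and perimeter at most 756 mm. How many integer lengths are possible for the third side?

Triangle inequality: 224 < x < 408. Perimeter ≤ 756 gives x ≤ 756 − 316 − 92 = 348.
So 224 < x ≤ 348; integers 225 through 348: 124 values.

124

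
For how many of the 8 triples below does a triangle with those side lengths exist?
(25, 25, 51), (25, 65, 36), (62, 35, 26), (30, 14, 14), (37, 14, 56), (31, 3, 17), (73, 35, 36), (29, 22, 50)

1

(25,25,51): 25+25 ≤ 51 → not valid
(25,36,65): 25+36 ≤ 65 → not valid
(26,35,62): 26+35 ≤ 62 → not valid
(14,14,30): 14+14 ≤ 30 → not valid
(14,37,56): 14+37 ≤ 56 → not valid
(3,17,31): 3+17 ≤ 31 → not valid
(35,36,73): 35+36 ≤ 73 → not valid
(22,29,50): 22+29 > 50 → valid
1 of the 8 triples forms a triangle.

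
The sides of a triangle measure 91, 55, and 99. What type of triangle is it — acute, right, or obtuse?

acute

Compare the square of the longest side to the sum of squares of the other two: 55² + 91² = 11306 > 9801 = 99².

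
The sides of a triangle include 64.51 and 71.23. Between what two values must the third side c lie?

By the triangle inequality, c must be less than 64.51 + 71.23 = 135.74 and greater than |64.51 − 71.23| = 6.72.

6.72 < c < 135.74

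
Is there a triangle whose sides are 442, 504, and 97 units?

Yes

The longest side is 504, and the other two sum to 539.
Since 539 > 504, the triangle inequality holds.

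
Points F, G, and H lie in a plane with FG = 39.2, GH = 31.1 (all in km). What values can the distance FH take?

8.1 ≤ FH ≤ 70.3 km

By the triangle inequality, |39.2 − 31.1| ≤ FH ≤ 39.2 + 31.1.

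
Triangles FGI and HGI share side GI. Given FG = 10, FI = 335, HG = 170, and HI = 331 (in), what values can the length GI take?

325 < GI < 345

From triangle FGI: |10 − 335| < GI < 10 + 335, i.e. 325 < GI < 345.
From triangle HGI: 161 < GI < 501.
Both must hold, so GI lies in the intersection.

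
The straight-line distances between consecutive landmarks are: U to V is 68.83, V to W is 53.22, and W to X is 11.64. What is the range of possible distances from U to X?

3.97 ≤ UX ≤ 133.69

The maximum is all hops collinear in one direction: 68.83 + 53.22 + 11.64 = 133.69.
The longest hop is 68.83; the others sum to 64.86. Folding the others back against it leaves at least 68.83 − 64.86 = 3.97.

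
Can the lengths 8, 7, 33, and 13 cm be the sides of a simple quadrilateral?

No

For a quadrilateral, each side must be shorter than the sum of the others.
Here the longest side is 33, but the remaining 3 sides sum to only 28.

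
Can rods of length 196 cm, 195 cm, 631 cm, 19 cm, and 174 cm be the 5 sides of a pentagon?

For a pentagon, each side must be shorter than the sum of the others.
Here the longest side is 631, but the remaining 4 sides sum to only 584.

No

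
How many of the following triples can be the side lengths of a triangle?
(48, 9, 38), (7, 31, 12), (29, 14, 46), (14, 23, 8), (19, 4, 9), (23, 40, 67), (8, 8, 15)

(9,38,48): 9+38 ≤ 48 → not valid
(7,12,31): 7+12 ≤ 31 → not valid
(14,29,46): 14+29 ≤ 46 → not valid
(8,14,23): 8+14 ≤ 23 → not valid
(4,9,19): 4+9 ≤ 19 → not valid
(23,40,67): 23+40 ≤ 67 → not valid
(8,8,15): 8+8 > 15 → valid
1 of the 7 triples forms a triangle.

1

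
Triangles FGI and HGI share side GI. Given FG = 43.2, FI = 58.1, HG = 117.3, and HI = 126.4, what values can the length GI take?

14.9 < GI < 101.3

From triangle FGI: |43.2 − 58.1| < GI < 43.2 + 58.1, i.e. 14.9 < GI < 101.3.
From triangle HGI: 9.1 < GI < 243.7.
Both must hold, so GI lies in the intersection.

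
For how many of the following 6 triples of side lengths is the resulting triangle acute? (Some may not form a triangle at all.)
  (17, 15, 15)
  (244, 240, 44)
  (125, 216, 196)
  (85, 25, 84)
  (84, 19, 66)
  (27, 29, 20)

(17,15,15): 15²+15² = 450 > 289 = 17² → acute
(244,240,44): 44²+240² = 59536 = 244² → right
(125,216,196): 125²+196² = 54041 > 46656 = 216² → acute
(85,25,84): 25²+84² = 7681 > 7225 = 85² → acute
(84,19,66): 19²+66² = 4717 < 7056 = 84² → obtuse
(27,29,20): 20²+27² = 1129 > 841 = 29² → acute
4 of the 6 are acute.

4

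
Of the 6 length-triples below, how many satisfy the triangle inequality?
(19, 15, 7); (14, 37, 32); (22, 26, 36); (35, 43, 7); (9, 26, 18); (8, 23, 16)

5

(7,15,19): 7+15 > 19 → valid
(14,32,37): 14+32 > 37 → valid
(22,26,36): 22+26 > 36 → valid
(7,35,43): 7+35 ≤ 43 → not valid
(9,18,26): 9+18 > 26 → valid
(8,16,23): 8+16 > 23 → valid
5 of the 6 triples form a triangle.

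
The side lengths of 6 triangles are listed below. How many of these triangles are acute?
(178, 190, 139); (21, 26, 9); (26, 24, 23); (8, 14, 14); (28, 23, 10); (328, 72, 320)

3

(178,190,139): 139²+178² = 51005 > 36100 = 190² → acute
(21,26,9): 9²+21² = 522 < 676 = 26² → obtuse
(26,24,23): 23²+24² = 1105 > 676 = 26² → acute
(8,14,14): 8²+14² = 260 > 196 = 14² → acute
(28,23,10): 10²+23² = 629 < 784 = 28² → obtuse
(328,72,320): 72²+320² = 107584 = 328² → right
3 of the 6 are acute.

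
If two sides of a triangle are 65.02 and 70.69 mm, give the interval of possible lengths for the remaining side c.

5.67 < c < 135.71 (mm)

By the triangle inequality, c must be less than 65.02 + 70.69 = 135.71 and greater than |65.02 − 70.69| = 5.67.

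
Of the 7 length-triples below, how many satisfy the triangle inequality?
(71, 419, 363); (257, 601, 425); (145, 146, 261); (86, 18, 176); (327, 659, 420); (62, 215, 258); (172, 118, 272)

6

(71,363,419): 71+363 > 419 → valid
(257,425,601): 257+425 > 601 → valid
(145,146,261): 145+146 > 261 → valid
(18,86,176): 18+86 ≤ 176 → not valid
(327,420,659): 327+420 > 659 → valid
(62,215,258): 62+215 > 258 → valid
(118,172,272): 118+172 > 272 → valid
6 of the 7 triples form a triangle.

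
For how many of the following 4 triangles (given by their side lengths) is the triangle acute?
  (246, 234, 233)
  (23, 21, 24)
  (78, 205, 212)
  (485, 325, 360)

(246,234,233): 233²+234² = 109045 > 60516 = 246² → acute
(23,21,24): 21²+23² = 970 > 576 = 24² → acute
(78,205,212): 78²+205² = 48109 > 44944 = 212² → acute
(485,325,360): 325²+360² = 235225 = 485² → right
3 of the 4 are acute.

3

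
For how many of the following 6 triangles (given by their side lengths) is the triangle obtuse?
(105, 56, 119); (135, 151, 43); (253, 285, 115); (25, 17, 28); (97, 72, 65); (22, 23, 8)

2

(105,56,119): 56²+105² = 14161 = 119² → right
(135,151,43): 43²+135² = 20074 < 22801 = 151² → obtuse
(253,285,115): 115²+253² = 77234 < 81225 = 285² → obtuse
(25,17,28): 17²+25² = 914 > 784 = 28² → acute
(97,72,65): 65²+72² = 9409 = 97² → right
(22,23,8): 8²+22² = 548 > 529 = 23² → acute
2 of the 6 are obtuse.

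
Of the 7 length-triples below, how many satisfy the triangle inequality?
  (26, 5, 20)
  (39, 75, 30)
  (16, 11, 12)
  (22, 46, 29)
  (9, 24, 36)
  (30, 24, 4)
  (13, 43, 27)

2

(5,20,26): 5+20 ≤ 26 → not valid
(30,39,75): 30+39 ≤ 75 → not valid
(11,12,16): 11+12 > 16 → valid
(22,29,46): 22+29 > 46 → valid
(9,24,36): 9+24 ≤ 36 → not valid
(4,24,30): 4+24 ≤ 30 → not valid
(13,27,43): 13+27 ≤ 43 → not valid
2 of the 7 triples form a triangle.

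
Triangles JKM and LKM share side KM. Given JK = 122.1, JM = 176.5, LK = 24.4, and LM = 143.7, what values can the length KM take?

From triangle JKM: |122.1 − 176.5| < KM < 122.1 + 176.5, i.e. 54.4 < KM < 298.6.
From triangle LKM: 119.3 < KM < 168.1.
Both must hold, so KM lies in the intersection.

119.3 < KM < 168.1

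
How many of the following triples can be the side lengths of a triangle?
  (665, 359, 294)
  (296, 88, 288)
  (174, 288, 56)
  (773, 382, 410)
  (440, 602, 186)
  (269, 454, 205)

4

(294,359,665): 294+359 ≤ 665 → not valid
(88,288,296): 88+288 > 296 → valid
(56,174,288): 56+174 ≤ 288 → not valid
(382,410,773): 382+410 > 773 → valid
(186,440,602): 186+440 > 602 → valid
(205,269,454): 205+269 > 454 → valid
4 of the 6 triples form a triangle.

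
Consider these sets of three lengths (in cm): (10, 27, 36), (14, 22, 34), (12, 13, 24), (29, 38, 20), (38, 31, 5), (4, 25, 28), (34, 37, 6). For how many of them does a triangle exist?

(10,27,36): 10+27 > 36 → valid
(14,22,34): 14+22 > 34 → valid
(12,13,24): 12+13 > 24 → valid
(20,29,38): 20+29 > 38 → valid
(5,31,38): 5+31 ≤ 38 → not valid
(4,25,28): 4+25 > 28 → valid
(6,34,37): 6+34 > 37 → valid
6 of the 7 triples form a triangle.

6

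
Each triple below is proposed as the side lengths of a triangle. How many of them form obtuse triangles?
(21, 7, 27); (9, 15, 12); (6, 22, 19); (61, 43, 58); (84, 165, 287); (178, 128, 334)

(21,7,27): 7²+21² = 490 < 729 = 27² → obtuse
(9,15,12): 9²+12² = 225 = 15² → right
(6,22,19): 6²+19² = 397 < 484 = 22² → obtuse
(61,43,58): 43²+58² = 5213 > 3721 = 61² → acute
(84,165,287): 84+165 ≤ 287, not a triangle
(178,128,334): 128+178 ≤ 334, not a triangle
2 of the 6 are obtuse.

2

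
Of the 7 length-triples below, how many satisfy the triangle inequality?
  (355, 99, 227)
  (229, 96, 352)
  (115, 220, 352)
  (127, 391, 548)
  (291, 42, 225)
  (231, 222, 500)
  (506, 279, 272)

1

(99,227,355): 99+227 ≤ 355 → not valid
(96,229,352): 96+229 ≤ 352 → not valid
(115,220,352): 115+220 ≤ 352 → not valid
(127,391,548): 127+391 ≤ 548 → not valid
(42,225,291): 42+225 ≤ 291 → not valid
(222,231,500): 222+231 ≤ 500 → not valid
(272,279,506): 272+279 > 506 → valid
1 of the 7 triples forms a triangle.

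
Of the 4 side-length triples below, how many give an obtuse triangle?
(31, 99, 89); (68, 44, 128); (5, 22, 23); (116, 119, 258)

(31,99,89): 31²+89² = 8882 < 9801 = 99² → obtuse
(68,44,128): 44+68 ≤ 128, not a triangle
(5,22,23): 5²+22² = 509 < 529 = 23² → obtuse
(116,119,258): 116+119 ≤ 258, not a triangle
2 of the 4 are obtuse.

2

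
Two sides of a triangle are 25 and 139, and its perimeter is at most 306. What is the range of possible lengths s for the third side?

Triangle inequality alone gives 114 < s < 164.
The perimeter condition gives s ≤ 306 − 25 − 139 = 142.
Intersecting the two: 114 < s ≤ 142.

114 < s ≤ 142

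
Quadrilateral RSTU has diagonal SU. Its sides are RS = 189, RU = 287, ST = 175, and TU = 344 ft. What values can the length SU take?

169 < SU < 476

From triangle RSU: |189 − 287| < SU < 189 + 287, i.e. 98 < SU < 476.
From triangle TSU: 169 < SU < 519.
Both must hold, so SU lies in the intersection.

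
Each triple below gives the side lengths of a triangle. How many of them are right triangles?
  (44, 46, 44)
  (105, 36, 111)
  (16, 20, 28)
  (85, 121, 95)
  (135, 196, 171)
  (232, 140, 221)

1

(44,46,44): 44²+44² = 3872 > 2116 = 46² → acute
(105,36,111): 36²+105² = 12321 = 111² → right
(16,20,28): 16²+20² = 656 < 784 = 28² → obtuse
(85,121,95): 85²+95² = 16250 > 14641 = 121² → acute
(135,196,171): 135²+171² = 47466 > 38416 = 196² → acute
(232,140,221): 140²+221² = 68441 > 53824 = 232² → acute
1 of the 6 is right.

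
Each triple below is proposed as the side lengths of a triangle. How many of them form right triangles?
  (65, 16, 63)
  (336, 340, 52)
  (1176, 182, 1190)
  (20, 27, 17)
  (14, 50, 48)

(65,16,63): 16²+63² = 4225 = 65² → right
(336,340,52): 52²+336² = 115600 = 340² → right
(1176,182,1190): 182²+1176² = 1416100 = 1190² → right
(20,27,17): 17²+20² = 689 < 729 = 27² → obtuse
(14,50,48): 14²+48² = 2500 = 50² → right
4 of the 5 are right.

4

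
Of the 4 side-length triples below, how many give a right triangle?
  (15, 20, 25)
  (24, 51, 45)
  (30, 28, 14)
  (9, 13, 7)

(15,20,25): 15²+20² = 625 = 25² → right
(24,51,45): 24²+45² = 2601 = 51² → right
(30,28,14): 14²+28² = 980 > 900 = 30² → acute
(9,13,7): 7²+9² = 130 < 169 = 13² → obtuse
2 of the 4 are right.

2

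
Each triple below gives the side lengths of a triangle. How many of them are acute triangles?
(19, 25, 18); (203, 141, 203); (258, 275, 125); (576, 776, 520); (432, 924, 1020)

(19,25,18): 18²+19² = 685 > 625 = 25² → acute
(203,141,203): 141²+203² = 61090 > 41209 = 203² → acute
(258,275,125): 125²+258² = 82189 > 75625 = 275² → acute
(576,776,520): 520²+576² = 602176 = 776² → right
(432,924,1020): 432²+924² = 1040400 = 1020² → right
3 of the 5 are acute.

3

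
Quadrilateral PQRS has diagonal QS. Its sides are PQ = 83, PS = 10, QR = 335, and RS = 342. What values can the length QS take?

73 < QS < 93

From triangle PQS: |83 − 10| < QS < 83 + 10, i.e. 73 < QS < 93.
From triangle RQS: 7 < QS < 677.
Both must hold, so QS lies in the intersection.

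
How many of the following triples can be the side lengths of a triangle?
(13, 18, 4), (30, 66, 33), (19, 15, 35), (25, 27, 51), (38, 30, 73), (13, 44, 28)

1

(4,13,18): 4+13 ≤ 18 → not valid
(30,33,66): 30+33 ≤ 66 → not valid
(15,19,35): 15+19 ≤ 35 → not valid
(25,27,51): 25+27 > 51 → valid
(30,38,73): 30+38 ≤ 73 → not valid
(13,28,44): 13+28 ≤ 44 → not valid
1 of the 6 triples forms a triangle.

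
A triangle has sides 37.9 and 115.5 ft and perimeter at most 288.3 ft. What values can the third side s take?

Triangle inequality alone gives 77.6 < s < 153.4.
The perimeter condition gives s ≤ 288.3 − 37.9 − 115.5 = 134.9.
Intersecting the two: 77.6 < s ≤ 134.9.

77.6 < s ≤ 134.9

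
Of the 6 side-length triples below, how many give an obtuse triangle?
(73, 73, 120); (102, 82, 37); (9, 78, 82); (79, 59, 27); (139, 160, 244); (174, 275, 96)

5

(73,73,120): 73²+73² = 10658 < 14400 = 120² → obtuse
(102,82,37): 37²+82² = 8093 < 10404 = 102² → obtuse
(9,78,82): 9²+78² = 6165 < 6724 = 82² → obtuse
(79,59,27): 27²+59² = 4210 < 6241 = 79² → obtuse
(139,160,244): 139²+160² = 44921 < 59536 = 244² → obtuse
(174,275,96): 96+174 ≤ 275, not a triangle
5 of the 6 are obtuse.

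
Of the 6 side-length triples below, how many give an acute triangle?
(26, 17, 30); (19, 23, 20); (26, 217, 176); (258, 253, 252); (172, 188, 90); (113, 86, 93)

(26,17,30): 17²+26² = 965 > 900 = 30² → acute
(19,23,20): 19²+20² = 761 > 529 = 23² → acute
(26,217,176): 26+176 ≤ 217, not a triangle
(258,253,252): 252²+253² = 127513 > 66564 = 258² → acute
(172,188,90): 90²+172² = 37684 > 35344 = 188² → acute
(113,86,93): 86²+93² = 16045 > 12769 = 113² → acute
5 of the 6 are acute.

5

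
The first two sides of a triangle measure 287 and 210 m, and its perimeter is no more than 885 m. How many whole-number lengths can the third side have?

311

Triangle inequality: 77 < x < 497. Perimeter ≤ 885 gives x ≤ 885 − 287 − 210 = 388.
So 77 < x ≤ 388; integers 78 through 388: 311 values.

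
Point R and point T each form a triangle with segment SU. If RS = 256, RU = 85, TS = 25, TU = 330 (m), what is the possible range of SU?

305 < SU < 341

From triangle RSU: |256 − 85| < SU < 256 + 85, i.e. 171 < SU < 341.
From triangle TSU: 305 < SU < 355.
Both must hold, so SU lies in the intersection.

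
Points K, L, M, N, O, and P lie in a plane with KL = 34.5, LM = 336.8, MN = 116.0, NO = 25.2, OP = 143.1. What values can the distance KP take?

The maximum is all hops collinear in one direction: 34.5 + 336.8 + 116.0 + 25.2 + 143.1 = 655.6.
The longest hop is 336.8; the others sum to 318.8. Folding the others back against it leaves at least 336.8 − 318.8 = 18.0.

18.0 ≤ KP ≤ 655.6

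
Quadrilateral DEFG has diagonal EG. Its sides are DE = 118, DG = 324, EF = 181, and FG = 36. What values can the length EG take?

206 < EG < 217

From triangle DEG: |118 − 324| < EG < 118 + 324, i.e. 206 < EG < 442.
From triangle FEG: 145 < EG < 217.
Both must hold, so EG lies in the intersection.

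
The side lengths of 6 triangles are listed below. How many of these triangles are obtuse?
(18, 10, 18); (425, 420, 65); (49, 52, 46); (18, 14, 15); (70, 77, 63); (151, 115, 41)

1

(18,10,18): 10²+18² = 424 > 324 = 18² → acute
(425,420,65): 65²+420² = 180625 = 425² → right
(49,52,46): 46²+49² = 4517 > 2704 = 52² → acute
(18,14,15): 14²+15² = 421 > 324 = 18² → acute
(70,77,63): 63²+70² = 8869 > 5929 = 77² → acute
(151,115,41): 41²+115² = 14906 < 22801 = 151² → obtuse
1 of the 6 is obtuse.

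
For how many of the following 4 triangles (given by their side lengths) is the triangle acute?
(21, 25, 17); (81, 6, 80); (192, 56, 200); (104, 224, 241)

(21,25,17): 17²+21² = 730 > 625 = 25² → acute
(81,6,80): 6²+80² = 6436 < 6561 = 81² → obtuse
(192,56,200): 56²+192² = 40000 = 200² → right
(104,224,241): 104²+224² = 60992 > 58081 = 241² → acute
2 of the 4 are acute.

2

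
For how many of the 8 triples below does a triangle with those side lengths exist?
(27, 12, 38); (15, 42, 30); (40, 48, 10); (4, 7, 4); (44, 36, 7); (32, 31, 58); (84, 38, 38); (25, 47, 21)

(12,27,38): 12+27 > 38 → valid
(15,30,42): 15+30 > 42 → valid
(10,40,48): 10+40 > 48 → valid
(4,4,7): 4+4 > 7 → valid
(7,36,44): 7+36 ≤ 44 → not valid
(31,32,58): 31+32 > 58 → valid
(38,38,84): 38+38 ≤ 84 → not valid
(21,25,47): 21+25 ≤ 47 → not valid
5 of the 8 triples form a triangle.

5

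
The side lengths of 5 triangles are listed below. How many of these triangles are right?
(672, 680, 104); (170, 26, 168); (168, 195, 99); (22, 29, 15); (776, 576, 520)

4

(672,680,104): 104²+672² = 462400 = 680² → right
(170,26,168): 26²+168² = 28900 = 170² → right
(168,195,99): 99²+168² = 38025 = 195² → right
(22,29,15): 15²+22² = 709 < 841 = 29² → obtuse
(776,576,520): 520²+576² = 602176 = 776² → right
4 of the 5 are right.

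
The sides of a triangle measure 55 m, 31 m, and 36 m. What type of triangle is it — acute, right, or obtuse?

obtuse

Compare the square of the longest side to the sum of squares of the other two: 31² + 36² = 2257 < 3025 = 55².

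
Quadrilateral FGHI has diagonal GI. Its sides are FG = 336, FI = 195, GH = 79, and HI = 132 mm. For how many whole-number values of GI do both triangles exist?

From triangle FGI: 141 < GI < 531.
From triangle HGI: 53 < GI < 211.
Intersection: 141 < GI < 211, so integers 142 through 210: 69 values.

69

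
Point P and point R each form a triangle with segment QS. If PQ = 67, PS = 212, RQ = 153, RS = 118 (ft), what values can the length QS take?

From triangle PQS: |67 − 212| < QS < 67 + 212, i.e. 145 < QS < 279.
From triangle RQS: 35 < QS < 271.
Both must hold, so QS lies in the intersection.

145 < QS < 271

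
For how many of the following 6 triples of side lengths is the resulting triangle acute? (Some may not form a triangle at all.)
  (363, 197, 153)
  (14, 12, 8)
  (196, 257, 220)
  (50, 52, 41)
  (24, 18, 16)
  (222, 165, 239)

5

(363,197,153): 153+197 ≤ 363, not a triangle
(14,12,8): 8²+12² = 208 > 196 = 14² → acute
(196,257,220): 196²+220² = 86816 > 66049 = 257² → acute
(50,52,41): 41²+50² = 4181 > 2704 = 52² → acute
(24,18,16): 16²+18² = 580 > 576 = 24² → acute
(222,165,239): 165²+222² = 76509 > 57121 = 239² → acute
5 of the 6 are acute.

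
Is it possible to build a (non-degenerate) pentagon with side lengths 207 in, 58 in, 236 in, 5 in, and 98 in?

A pentagon exists iff every side is shorter than the sum of the others — equivalently, the longest side is less than the sum of the rest.
Longest side 236 < 368 (sum of the remaining 4), so yes.

Yes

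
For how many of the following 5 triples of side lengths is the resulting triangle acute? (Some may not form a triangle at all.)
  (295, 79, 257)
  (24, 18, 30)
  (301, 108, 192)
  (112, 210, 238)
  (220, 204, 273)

1

(295,79,257): 79²+257² = 72290 < 87025 = 295² → obtuse
(24,18,30): 18²+24² = 900 = 30² → right
(301,108,192): 108+192 ≤ 301, not a triangle
(112,210,238): 112²+210² = 56644 = 238² → right
(220,204,273): 204²+220² = 90016 > 74529 = 273² → acute
1 of the 5 is acute.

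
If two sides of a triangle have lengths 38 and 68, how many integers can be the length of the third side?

75

The third side lies in the open interval (30, 106).
Integers from 31 to 105 inclusive: 105 − 31 + 1 = 75.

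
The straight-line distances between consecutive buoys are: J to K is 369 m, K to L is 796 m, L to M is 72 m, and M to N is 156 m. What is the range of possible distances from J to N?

199 ≤ JN ≤ 1393 m

The maximum is all hops collinear in one direction: 369 + 796 + 72 + 156 = 1393.
The longest hop is 796; the others sum to 597. Folding the others back against it leaves at least 796 − 597 = 199.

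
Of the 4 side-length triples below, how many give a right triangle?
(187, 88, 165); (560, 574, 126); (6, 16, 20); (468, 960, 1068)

3

(187,88,165): 88²+165² = 34969 = 187² → right
(560,574,126): 126²+560² = 329476 = 574² → right
(6,16,20): 6²+16² = 292 < 400 = 20² → obtuse
(468,960,1068): 468²+960² = 1140624 = 1068² → right
3 of the 4 are right.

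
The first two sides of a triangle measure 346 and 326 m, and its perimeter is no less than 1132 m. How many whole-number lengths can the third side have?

Triangle inequality: 20 < x < 672. Perimeter ≥ 1132 gives x ≥ 1132 − 346 − 326 = 460.
So 460 ≤ x < 672; integers 460 through 671: 212 values.

212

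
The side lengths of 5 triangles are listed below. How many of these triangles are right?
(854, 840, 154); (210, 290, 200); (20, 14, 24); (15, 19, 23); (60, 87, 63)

3

(854,840,154): 154²+840² = 729316 = 854² → right
(210,290,200): 200²+210² = 84100 = 290² → right
(20,14,24): 14²+20² = 596 > 576 = 24² → acute
(15,19,23): 15²+19² = 586 > 529 = 23² → acute
(60,87,63): 60²+63² = 7569 = 87² → right
3 of the 5 are right.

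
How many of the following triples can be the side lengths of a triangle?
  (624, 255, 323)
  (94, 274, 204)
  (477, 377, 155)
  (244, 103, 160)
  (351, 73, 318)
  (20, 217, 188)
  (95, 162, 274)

4

(255,323,624): 255+323 ≤ 624 → not valid
(94,204,274): 94+204 > 274 → valid
(155,377,477): 155+377 > 477 → valid
(103,160,244): 103+160 > 244 → valid
(73,318,351): 73+318 > 351 → valid
(20,188,217): 20+188 ≤ 217 → not valid
(95,162,274): 95+162 ≤ 274 → not valid
4 of the 7 triples form a triangle.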